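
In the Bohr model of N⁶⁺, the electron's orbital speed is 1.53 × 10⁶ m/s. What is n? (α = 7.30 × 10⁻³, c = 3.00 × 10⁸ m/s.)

v_n = Zαc/n ⇒ n = Zαc/v = 7 × 0.00730 × 3.00 × 10⁸ / 1.53 × 10⁶ ≈ 10.02
n = 10

10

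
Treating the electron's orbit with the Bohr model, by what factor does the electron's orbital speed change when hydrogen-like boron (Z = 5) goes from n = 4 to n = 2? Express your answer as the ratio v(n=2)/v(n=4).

2

v ∝ Z^1 · n^-1; with Z fixed, v ∝ n^-1.
v(n=2)/v(n=4) = (2/4)^-1 = 2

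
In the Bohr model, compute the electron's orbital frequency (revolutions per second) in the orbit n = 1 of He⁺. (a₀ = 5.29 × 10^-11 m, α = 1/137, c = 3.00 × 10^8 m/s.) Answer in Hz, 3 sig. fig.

2.64 × 10^16 Hz

r = n²a₀/Z = 2.65 × 10^-11 m, v = Zαc/n = 4.38 × 10^6 m/s
f = v/(2πr) = 2.64 × 10^16 Hz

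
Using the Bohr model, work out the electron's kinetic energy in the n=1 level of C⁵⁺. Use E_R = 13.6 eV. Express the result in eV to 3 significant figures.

490 eV

For a Coulomb orbit the virial theorem gives K = −E_n.
E_n = −E_R·Z²/n², so K = E_R·Z²/n² = 13.6 × 6²/1² = 490 eV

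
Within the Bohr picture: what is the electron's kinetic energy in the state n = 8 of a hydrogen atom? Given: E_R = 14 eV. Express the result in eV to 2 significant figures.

For a Coulomb orbit the virial theorem gives K = −E_n.
E_n = −E_R·Z²/n², so K = E_R·Z²/n² = 14 × 1²/8² = 0.22 eV

0.22 eV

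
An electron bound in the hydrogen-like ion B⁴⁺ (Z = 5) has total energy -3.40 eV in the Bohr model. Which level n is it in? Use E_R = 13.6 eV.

10

E_n = −E_R Z²/n² ⇒ n² = E_R Z²/(−E_n) = 13.6 × 5² / 3.40 ≈ 100.00
n = 10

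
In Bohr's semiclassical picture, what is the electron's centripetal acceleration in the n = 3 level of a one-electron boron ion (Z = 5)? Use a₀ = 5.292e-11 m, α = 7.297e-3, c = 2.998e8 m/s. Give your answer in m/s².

1.396e23 m/s²

r = n²a₀/Z = 9.526e-11 m, v = Zαc/n = 3.646e6 m/s
a = v²/r = (3.646e6)² / 9.526e-11 = 1.396e23 m/s²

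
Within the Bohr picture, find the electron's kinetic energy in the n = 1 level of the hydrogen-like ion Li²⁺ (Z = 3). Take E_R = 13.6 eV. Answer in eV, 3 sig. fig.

For a Coulomb orbit the virial theorem gives K = −E_n.
E_n = −E_R·Z²/n², so K = E_R·Z²/n² = 13.6 × 3²/1² = 122 eV

122 eV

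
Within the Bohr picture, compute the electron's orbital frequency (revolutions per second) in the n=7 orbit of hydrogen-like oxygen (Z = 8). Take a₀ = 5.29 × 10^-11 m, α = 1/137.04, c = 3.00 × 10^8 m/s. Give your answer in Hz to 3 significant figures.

r = n²a₀/Z = 3.24 × 10^-10 m, v = Zαc/n = 2.50 × 10^6 m/s
f = v/(2πr) = 1.23 × 10^15 Hz

1.23 × 10^15 Hz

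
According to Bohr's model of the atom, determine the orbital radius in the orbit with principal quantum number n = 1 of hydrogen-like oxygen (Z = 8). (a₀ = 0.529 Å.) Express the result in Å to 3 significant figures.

0.0661 Å

r_n = n²a₀/Z = 1² × 0.529 / 8
    = 1 × 0.529 / 8 = 0.0661 Å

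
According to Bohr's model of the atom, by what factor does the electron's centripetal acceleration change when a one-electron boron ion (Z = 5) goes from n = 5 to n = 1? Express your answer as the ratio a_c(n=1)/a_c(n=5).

a_c ∝ Z^3 · n^-4; with Z fixed, a_c ∝ n^-4.
a_c(n=1)/a_c(n=5) = (1/5)^-4 = 625

625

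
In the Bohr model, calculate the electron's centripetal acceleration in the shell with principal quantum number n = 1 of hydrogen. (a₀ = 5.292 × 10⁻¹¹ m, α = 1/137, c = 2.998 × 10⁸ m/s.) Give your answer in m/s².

r = n²a₀/Z = 5.292 × 10⁻¹¹ m, v = Zαc/n = 2.188 × 10⁶ m/s
a = v²/r = (2.188 × 10⁶)² / 5.292 × 10⁻¹¹ = 9.049 × 10²² m/s²

9.049 × 10²² m/s²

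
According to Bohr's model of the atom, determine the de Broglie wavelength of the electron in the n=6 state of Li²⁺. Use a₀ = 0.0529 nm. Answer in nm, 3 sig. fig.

The Bohr quantisation condition is nλ = 2πr_n.
r_n = n²a₀/Z = 0.635 nm
λ = 2πr_n/n = 2π·0.635/6 = 0.665 nm

0.665 nm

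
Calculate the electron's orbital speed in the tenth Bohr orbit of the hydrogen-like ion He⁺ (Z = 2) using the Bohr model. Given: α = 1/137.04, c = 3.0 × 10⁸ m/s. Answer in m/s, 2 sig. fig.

4.4 × 10⁵ m/s

v_n = Zαc/n = 2 × 0.0073 × 3.0 × 10⁸ / 10
    = 4.4 × 10⁵ m/s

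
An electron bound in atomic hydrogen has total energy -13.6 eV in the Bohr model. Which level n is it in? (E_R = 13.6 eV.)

E_n = −E_R Z²/n² ⇒ n² = E_R Z²/(−E_n) = 13.6 × 1² / 13.6 ≈ 1.00
n = 1

1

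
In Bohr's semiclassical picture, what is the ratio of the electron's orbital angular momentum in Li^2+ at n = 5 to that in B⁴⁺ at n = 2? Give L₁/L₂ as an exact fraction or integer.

5/2

L = nℏ is independent of Z.
L₁/L₂ = n₁/n₂ = 5/2 = 5/2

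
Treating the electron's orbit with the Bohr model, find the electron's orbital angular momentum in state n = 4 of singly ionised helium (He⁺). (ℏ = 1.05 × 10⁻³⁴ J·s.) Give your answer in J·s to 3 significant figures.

L_n = nℏ = 4 × 1.05 × 10⁻³⁴ = 4.20 × 10⁻³⁴ J·s

4.20 × 10⁻³⁴ J·s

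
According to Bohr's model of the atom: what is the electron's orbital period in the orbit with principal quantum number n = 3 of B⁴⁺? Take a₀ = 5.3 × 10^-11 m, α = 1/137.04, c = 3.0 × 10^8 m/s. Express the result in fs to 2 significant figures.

0.16 fs

r = n²a₀/Z = 3²·5.3 × 10^-11/5 = 9.5 × 10^-11 m
v = Zαc/n = 5·0.0073·3.0 × 10^8/3 = 3.6 × 10^6 m/s
T = 2πr/v = 1.6 × 10^-16 s = 0.16 fs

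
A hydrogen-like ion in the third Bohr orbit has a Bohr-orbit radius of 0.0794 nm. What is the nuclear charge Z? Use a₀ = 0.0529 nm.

6

r_n = n²a₀/Z ⇒ Z = n²a₀/r = 3² × 0.0529 / 0.0794 ≈ 6.00
Z = 6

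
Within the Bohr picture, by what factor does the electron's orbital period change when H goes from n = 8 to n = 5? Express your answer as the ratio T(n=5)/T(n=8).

125/512

T ∝ Z^-2 · n^3; with Z fixed, T ∝ n^3.
T(n=5)/T(n=8) = (5/8)^3 = 125/512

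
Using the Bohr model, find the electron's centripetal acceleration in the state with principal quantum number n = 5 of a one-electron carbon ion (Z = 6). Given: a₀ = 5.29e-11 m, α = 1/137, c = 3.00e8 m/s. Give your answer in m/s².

r = n²a₀/Z = 2.20e-10 m, v = Zαc/n = 2.63e6 m/s
a = v²/r = (2.63e6)² / 2.20e-10 = 3.13e22 m/s²

3.13e22 m/s²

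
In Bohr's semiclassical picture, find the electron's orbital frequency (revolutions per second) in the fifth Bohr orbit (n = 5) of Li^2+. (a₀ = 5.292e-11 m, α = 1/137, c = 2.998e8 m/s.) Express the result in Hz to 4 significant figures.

4.739e14 Hz

r = n²a₀/Z = 4.410e-10 m, v = Zαc/n = 1.313e6 m/s
f = v/(2πr) = 4.739e14 Hz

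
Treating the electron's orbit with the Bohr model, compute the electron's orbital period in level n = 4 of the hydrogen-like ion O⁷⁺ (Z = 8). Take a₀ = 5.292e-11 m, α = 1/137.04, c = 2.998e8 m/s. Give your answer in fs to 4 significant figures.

r = n²a₀/Z = 4²·5.292e-11/8 = 1.058e-10 m
v = Zαc/n = 8·0.007297·2.998e8/4 = 4.375e6 m/s
T = 2πr/v = 1.520e-16 s = 0.1520 fs

0.1520 fs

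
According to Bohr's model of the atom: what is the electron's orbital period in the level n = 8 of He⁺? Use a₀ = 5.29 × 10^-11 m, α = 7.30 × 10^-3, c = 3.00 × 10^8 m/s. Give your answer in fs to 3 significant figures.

19.4 fs

r = n²a₀/Z = 8²·5.29 × 10^-11/2 = 1.69 × 10^-9 m
v = Zαc/n = 2·0.00730·3.00 × 10^8/8 = 5.47 × 10^5 m/s
T = 2πr/v = 1.94 × 10^-14 s = 19.4 fs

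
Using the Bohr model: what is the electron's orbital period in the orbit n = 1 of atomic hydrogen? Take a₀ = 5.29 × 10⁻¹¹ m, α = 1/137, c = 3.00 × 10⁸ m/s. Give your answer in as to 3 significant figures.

152 as

r = n²a₀/Z = 1²·5.29 × 10⁻¹¹/1 = 5.29 × 10⁻¹¹ m
v = Zαc/n = 1·0.00730·3.00 × 10⁸/1 = 2.19 × 10⁶ m/s
T = 2πr/v = 1.52 × 10⁻¹⁶ s = 152 as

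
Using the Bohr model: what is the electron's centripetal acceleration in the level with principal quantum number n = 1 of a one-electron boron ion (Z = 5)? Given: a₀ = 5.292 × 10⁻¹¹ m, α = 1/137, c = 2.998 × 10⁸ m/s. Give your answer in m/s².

r = n²a₀/Z = 1.058 × 10⁻¹¹ m, v = Zαc/n = 1.094 × 10⁷ m/s
a = v²/r = (1.094 × 10⁷)² / 1.058 × 10⁻¹¹ = 1.131 × 10²⁵ m/s²

1.131 × 10²⁵ m/s²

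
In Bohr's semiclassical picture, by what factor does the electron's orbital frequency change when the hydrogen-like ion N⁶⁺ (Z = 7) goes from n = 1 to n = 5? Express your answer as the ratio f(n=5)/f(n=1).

f ∝ Z^2 · n^-3; with Z fixed, f ∝ n^-3.
f(n=5)/f(n=1) = (5/1)^-3 = 1/125

1/125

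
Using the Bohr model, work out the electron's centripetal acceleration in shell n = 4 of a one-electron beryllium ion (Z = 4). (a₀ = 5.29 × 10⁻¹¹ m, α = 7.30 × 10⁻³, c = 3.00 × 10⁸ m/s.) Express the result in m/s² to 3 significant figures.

2.27 × 10²² m/s²

r = n²a₀/Z = 2.12 × 10⁻¹⁰ m, v = Zαc/n = 2.19 × 10⁶ m/s
a = v²/r = (2.19 × 10⁶)² / 2.12 × 10⁻¹⁰ = 2.27 × 10²² m/s²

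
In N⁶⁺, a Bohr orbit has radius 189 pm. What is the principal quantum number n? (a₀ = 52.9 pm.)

r_n = n²a₀/Z ⇒ n² = rZ/a₀ = 189 × 7 / 52.9 ≈ 25.01
n = 5

5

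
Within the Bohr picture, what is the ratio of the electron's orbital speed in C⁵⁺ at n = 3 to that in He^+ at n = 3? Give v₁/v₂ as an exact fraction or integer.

3

v ∝ Z^1 · n^-1
v₁/v₂ = (6/2)^1 · (3/3)^-1 = 3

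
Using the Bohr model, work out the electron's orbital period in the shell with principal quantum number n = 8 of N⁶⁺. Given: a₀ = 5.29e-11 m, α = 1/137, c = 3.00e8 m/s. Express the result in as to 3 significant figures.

r = n²a₀/Z = 8²·5.29e-11/7 = 4.84e-10 m
v = Zαc/n = 7·0.00730·3.00e8/8 = 1.92e6 m/s
T = 2πr/v = 1.59e-15 s = 1590 as

1590 as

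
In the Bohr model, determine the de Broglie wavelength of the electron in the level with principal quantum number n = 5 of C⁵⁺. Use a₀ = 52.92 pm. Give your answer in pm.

The Bohr quantisation condition is nλ = 2πr_n.
r_n = n²a₀/Z = 220.5 pm
λ = 2πr_n/n = 2π·220.5/5 = 277.1 pm

277.1 pm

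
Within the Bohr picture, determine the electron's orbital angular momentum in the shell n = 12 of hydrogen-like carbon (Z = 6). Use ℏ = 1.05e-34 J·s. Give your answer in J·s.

1.26e-33 J·s

L_n = nℏ = 12 × 1.05e-34 = 1.26e-33 J·s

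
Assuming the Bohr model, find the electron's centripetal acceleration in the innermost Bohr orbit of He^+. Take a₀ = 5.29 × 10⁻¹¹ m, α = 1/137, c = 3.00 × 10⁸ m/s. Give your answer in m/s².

7.25 × 10²³ m/s²

r = n²a₀/Z = 2.65 × 10⁻¹¹ m, v = Zαc/n = 4.38 × 10⁶ m/s
a = v²/r = (4.38 × 10⁶)² / 2.65 × 10⁻¹¹ = 7.25 × 10²³ m/s²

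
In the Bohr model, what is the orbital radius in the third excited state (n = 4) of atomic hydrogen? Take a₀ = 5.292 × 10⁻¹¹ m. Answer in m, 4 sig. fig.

8.467 × 10⁻¹⁰ m

r_n = n²a₀/Z = 4² × 5.292 × 10⁻¹¹ / 1
    = 16 × 5.292 × 10⁻¹¹ / 1 = 8.467 × 10⁻¹⁰ m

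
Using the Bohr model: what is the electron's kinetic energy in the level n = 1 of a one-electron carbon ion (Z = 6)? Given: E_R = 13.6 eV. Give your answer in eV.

For a Coulomb orbit the virial theorem gives K = −E_n.
E_n = −E_R·Z²/n², so K = E_R·Z²/n² = 13.6 × 6²/1² = 490 eV

490 eV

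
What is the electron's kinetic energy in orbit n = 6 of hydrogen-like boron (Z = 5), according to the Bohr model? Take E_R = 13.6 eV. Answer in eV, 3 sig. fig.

9.44 eV

For a Coulomb orbit the virial theorem gives K = −E_n.
E_n = −E_R·Z²/n², so K = E_R·Z²/n² = 13.6 × 5²/6² = 9.44 eV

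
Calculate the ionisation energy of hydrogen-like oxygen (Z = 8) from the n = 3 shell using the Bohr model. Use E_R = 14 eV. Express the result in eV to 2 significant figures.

100 eV

E_n = −E_R·Z²/n² = −14 × 8²/3² eV = -100 eV
Ionisation energy = −E_n = 100 eV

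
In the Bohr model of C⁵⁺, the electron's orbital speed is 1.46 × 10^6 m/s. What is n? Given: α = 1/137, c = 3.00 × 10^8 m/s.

9

v_n = Zαc/n ⇒ n = Zαc/v = 6 × 0.00730 × 3.00 × 10^8 / 1.46 × 10^6 ≈ 9.00
n = 9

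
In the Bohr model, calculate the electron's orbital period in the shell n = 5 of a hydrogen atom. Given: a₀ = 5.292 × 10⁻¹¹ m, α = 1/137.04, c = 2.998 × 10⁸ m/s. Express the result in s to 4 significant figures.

r = n²a₀/Z = 5²·5.292 × 10⁻¹¹/1 = 1.323 × 10⁻⁹ m
v = Zαc/n = 1·0.007297·2.998 × 10⁸/5 = 4.375 × 10⁵ m/s
T = 2πr/v = 1.900 × 10⁻¹⁴ s

1.900 × 10⁻¹⁴ s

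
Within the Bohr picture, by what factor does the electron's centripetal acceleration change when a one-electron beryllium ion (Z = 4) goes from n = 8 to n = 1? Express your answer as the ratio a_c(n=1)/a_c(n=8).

4096

a_c ∝ Z^3 · n^-4; with Z fixed, a_c ∝ n^-4.
a_c(n=1)/a_c(n=8) = (1/8)^-4 = 4096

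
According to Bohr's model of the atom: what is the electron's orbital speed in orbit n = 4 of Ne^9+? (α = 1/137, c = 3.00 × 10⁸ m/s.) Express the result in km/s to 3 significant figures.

5470 km/s

v_n = Zαc/n = 10 × 0.00730 × 3.00 × 10⁸ / 4
    = 5470 km/s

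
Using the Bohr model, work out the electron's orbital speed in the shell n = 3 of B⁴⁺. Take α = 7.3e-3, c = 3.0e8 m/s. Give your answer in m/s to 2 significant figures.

v_n = Zαc/n = 5 × 0.0073 × 3.0e8 / 3
    = 3.6e6 m/s

3.6e6 m/s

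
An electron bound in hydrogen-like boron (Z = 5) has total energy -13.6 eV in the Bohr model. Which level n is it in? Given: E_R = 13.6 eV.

5

E_n = −E_R Z²/n² ⇒ n² = E_R Z²/(−E_n) = 13.6 × 5² / 13.6 ≈ 25.00
n = 5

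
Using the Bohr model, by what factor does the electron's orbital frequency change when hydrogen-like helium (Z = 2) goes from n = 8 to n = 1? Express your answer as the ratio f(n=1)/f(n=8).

f ∝ Z^2 · n^-3; with Z fixed, f ∝ n^-3.
f(n=1)/f(n=8) = (1/8)^-3 = 512

512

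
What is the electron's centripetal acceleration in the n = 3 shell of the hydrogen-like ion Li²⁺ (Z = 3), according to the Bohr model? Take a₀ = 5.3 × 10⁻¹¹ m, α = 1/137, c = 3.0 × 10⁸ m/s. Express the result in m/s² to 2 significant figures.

3.0 × 10²² m/s²

r = n²a₀/Z = 1.6 × 10⁻¹⁰ m, v = Zαc/n = 2.2 × 10⁶ m/s
a = v²/r = (2.2 × 10⁶)² / 1.6 × 10⁻¹⁰ = 3.0 × 10²² m/s²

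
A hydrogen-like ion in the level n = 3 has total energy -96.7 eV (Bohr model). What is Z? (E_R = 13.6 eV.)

E_n = −E_R Z²/n² ⇒ Z² = −E_n n²/E_R = 96.7 × 3² / 13.6 ≈ 63.99
Z = 8

8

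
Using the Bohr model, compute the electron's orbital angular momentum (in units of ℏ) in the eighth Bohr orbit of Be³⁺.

8

L_n = nℏ, so L/ℏ = n = 8.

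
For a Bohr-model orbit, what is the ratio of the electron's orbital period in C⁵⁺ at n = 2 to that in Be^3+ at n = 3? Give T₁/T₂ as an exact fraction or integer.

32/243

T ∝ Z^-2 · n^3
T₁/T₂ = (6/4)^-2 · (2/3)^3 = 32/243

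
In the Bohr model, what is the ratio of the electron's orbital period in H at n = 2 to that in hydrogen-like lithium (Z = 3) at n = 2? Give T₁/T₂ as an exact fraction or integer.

9

T ∝ Z^-2 · n^3
T₁/T₂ = (1/3)^-2 · (2/2)^3 = 9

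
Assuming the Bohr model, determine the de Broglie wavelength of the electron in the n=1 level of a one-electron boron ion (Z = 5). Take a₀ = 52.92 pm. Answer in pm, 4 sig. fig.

66.50 pm

The Bohr quantisation condition is nλ = 2πr_n.
r_n = n²a₀/Z = 10.58 pm
λ = 2πr_n/n = 2π·10.58/1 = 66.50 pm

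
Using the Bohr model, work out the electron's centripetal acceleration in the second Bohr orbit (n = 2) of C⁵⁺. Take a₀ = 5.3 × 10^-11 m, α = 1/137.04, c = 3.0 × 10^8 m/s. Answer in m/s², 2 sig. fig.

1.2 × 10^24 m/s²

r = n²a₀/Z = 3.5 × 10^-11 m, v = Zαc/n = 6.6 × 10^6 m/s
a = v²/r = (6.6 × 10^6)² / 3.5 × 10^-11 = 1.2 × 10^24 m/s²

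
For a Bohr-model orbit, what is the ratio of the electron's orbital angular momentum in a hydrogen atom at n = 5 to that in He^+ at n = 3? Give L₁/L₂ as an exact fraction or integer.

5/3

L = nℏ is independent of Z.
L₁/L₂ = n₁/n₂ = 5/3 = 5/3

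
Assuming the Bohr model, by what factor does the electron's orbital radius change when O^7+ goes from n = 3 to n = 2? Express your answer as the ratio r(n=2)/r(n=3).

4/9

r ∝ Z^-1 · n^2; with Z fixed, r ∝ n^2.
r(n=2)/r(n=3) = (2/3)^2 = 4/9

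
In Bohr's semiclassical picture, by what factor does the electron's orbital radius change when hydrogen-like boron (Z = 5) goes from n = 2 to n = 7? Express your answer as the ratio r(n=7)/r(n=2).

r ∝ Z^-1 · n^2; with Z fixed, r ∝ n^2.
r(n=7)/r(n=2) = (7/2)^2 = 49/4

49/4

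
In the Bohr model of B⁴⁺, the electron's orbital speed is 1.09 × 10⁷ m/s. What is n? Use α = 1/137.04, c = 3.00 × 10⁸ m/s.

1

v_n = Zαc/n ⇒ n = Zαc/v = 5 × 0.00730 × 3.00 × 10⁸ / 1.09 × 10⁷ ≈ 1.00
n = 1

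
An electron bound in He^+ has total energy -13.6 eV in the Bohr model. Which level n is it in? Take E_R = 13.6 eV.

2

E_n = −E_R Z²/n² ⇒ n² = E_R Z²/(−E_n) = 13.6 × 2² / 13.6 ≈ 4.00
n = 2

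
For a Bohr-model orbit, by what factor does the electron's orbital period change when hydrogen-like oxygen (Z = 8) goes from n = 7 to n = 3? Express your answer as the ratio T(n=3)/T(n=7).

27/343

T ∝ Z^-2 · n^3; with Z fixed, T ∝ n^3.
T(n=3)/T(n=7) = (3/7)^3 = 27/343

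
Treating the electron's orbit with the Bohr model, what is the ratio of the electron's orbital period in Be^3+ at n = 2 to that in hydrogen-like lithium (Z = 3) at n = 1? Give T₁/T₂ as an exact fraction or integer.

9/2

T ∝ Z^-2 · n^3
T₁/T₂ = (4/3)^-2 · (2/1)^3 = 9/2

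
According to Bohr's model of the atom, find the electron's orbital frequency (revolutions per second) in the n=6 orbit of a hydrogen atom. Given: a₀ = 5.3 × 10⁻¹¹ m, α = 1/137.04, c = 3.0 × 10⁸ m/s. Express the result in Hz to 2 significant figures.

3.0 × 10¹³ Hz

r = n²a₀/Z = 1.9 × 10⁻⁹ m, v = Zαc/n = 3.6 × 10⁵ m/s
f = v/(2πr) = 3.0 × 10¹³ Hz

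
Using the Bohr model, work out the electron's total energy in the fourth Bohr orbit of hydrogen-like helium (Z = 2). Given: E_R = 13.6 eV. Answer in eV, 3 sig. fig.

-3.40 eV

E_n = −E_R·Z²/n² = −13.6 × 2²/4² = -3.40 eV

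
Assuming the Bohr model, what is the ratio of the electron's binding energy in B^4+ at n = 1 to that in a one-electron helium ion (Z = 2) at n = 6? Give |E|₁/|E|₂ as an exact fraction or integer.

225

|E| ∝ Z^2 · n^-2
|E|₁/|E|₂ = (5/2)^2 · (1/6)^-2 = 225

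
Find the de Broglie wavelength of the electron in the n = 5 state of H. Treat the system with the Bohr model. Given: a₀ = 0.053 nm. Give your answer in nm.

The Bohr quantisation condition is nλ = 2πr_n.
r_n = n²a₀/Z = 1.3 nm
λ = 2πr_n/n = 2π·1.3/5 = 1.7 nm

1.7 nm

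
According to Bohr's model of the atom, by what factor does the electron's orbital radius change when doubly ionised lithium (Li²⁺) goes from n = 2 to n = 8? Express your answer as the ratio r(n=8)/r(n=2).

r ∝ Z^-1 · n^2; with Z fixed, r ∝ n^2.
r(n=8)/r(n=2) = (8/2)^2 = 16

16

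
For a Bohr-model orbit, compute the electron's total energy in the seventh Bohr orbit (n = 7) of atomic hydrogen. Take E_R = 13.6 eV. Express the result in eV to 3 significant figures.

-0.278 eV

E_n = −E_R·Z²/n² = −13.6 × 1²/7² = -0.278 eV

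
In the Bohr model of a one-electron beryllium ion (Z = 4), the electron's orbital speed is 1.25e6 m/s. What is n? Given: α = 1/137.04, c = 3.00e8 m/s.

7

v_n = Zαc/n ⇒ n = Zαc/v = 4 × 0.00730 × 3.00e8 / 1.25e6 ≈ 7.01
n = 7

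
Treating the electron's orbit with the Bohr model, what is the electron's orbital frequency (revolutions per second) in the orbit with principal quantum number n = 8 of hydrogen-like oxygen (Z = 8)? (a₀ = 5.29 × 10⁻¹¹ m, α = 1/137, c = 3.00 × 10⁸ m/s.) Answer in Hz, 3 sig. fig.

8.24 × 10¹⁴ Hz

r = n²a₀/Z = 4.23 × 10⁻¹⁰ m, v = Zαc/n = 2.19 × 10⁶ m/s
f = v/(2πr) = 8.24 × 10¹⁴ Hz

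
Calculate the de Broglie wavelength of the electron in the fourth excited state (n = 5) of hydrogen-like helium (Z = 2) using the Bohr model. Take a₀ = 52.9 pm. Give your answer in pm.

831 pm

The Bohr quantisation condition is nλ = 2πr_n.
r_n = n²a₀/Z = 661 pm
λ = 2πr_n/n = 2π·661/5 = 831 pm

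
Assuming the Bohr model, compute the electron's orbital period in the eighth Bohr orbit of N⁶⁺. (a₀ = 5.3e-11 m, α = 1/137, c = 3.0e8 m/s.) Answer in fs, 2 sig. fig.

r = n²a₀/Z = 8²·5.3e-11/7 = 4.8e-10 m
v = Zαc/n = 7·0.0073·3.0e8/8 = 1.9e6 m/s
T = 2πr/v = 1.6e-15 s = 1.6 fs

1.6 fs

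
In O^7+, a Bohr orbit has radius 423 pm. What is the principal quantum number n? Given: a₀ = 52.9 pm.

8

r_n = n²a₀/Z ⇒ n² = rZ/a₀ = 423 × 8 / 52.9 ≈ 63.97
n = 8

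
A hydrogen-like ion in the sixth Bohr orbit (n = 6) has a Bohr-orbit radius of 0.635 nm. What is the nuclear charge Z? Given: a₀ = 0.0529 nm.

r_n = n²a₀/Z ⇒ Z = n²a₀/r = 6² × 0.0529 / 0.635 ≈ 3.00
Z = 3

3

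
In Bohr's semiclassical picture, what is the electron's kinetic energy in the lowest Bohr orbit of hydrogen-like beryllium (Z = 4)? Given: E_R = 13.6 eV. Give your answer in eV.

For a Coulomb orbit the virial theorem gives K = −E_n.
E_n = −E_R·Z²/n², so K = E_R·Z²/n² = 13.6 × 4²/1² = 218 eV

218 eV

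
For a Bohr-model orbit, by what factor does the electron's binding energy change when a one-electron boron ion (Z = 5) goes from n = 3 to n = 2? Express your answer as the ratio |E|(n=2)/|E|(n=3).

9/4

|E| ∝ Z^2 · n^-2; with Z fixed, |E| ∝ n^-2.
|E|(n=2)/|E|(n=3) = (2/3)^-2 = 9/4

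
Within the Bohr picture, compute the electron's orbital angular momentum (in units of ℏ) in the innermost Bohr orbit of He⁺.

1

L_n = nℏ, so L/ℏ = n = 1.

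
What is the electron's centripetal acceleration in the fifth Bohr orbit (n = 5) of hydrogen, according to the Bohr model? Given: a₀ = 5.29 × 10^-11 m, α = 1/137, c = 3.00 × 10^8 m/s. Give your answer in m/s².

r = n²a₀/Z = 1.32 × 10^-9 m, v = Zαc/n = 4.38 × 10^5 m/s
a = v²/r = (4.38 × 10^5)² / 1.32 × 10^-9 = 1.45 × 10^20 m/s²

1.45 × 10^20 m/s²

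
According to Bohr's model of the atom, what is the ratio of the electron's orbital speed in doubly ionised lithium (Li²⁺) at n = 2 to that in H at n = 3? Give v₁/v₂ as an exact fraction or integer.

v ∝ Z^1 · n^-1
v₁/v₂ = (3/1)^1 · (2/3)^-1 = 9/2

9/2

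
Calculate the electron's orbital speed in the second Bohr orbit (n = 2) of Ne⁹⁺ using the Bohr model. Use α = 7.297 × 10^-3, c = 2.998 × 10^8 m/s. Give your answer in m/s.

v_n = Zαc/n = 10 × 0.007297 × 2.998 × 10^8 / 2
    = 1.094 × 10^7 m/s

1.094 × 10^7 m/s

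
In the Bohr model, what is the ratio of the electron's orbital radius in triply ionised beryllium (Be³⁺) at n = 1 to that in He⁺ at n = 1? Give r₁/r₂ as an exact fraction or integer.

r ∝ Z^-1 · n^2
r₁/r₂ = (4/2)^-1 · (1/1)^2 = 1/2

1/2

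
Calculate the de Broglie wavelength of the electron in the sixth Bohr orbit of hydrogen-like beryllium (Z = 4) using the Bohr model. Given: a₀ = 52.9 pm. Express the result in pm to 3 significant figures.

The Bohr quantisation condition is nλ = 2πr_n.
r_n = n²a₀/Z = 476 pm
λ = 2πr_n/n = 2π·476/6 = 499 pm

499 pm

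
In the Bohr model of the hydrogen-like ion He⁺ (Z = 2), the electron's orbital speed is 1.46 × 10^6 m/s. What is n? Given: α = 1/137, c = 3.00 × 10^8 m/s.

v_n = Zαc/n ⇒ n = Zαc/v = 2 × 0.00730 × 3.00 × 10^8 / 1.46 × 10^6 ≈ 3.00
n = 3

3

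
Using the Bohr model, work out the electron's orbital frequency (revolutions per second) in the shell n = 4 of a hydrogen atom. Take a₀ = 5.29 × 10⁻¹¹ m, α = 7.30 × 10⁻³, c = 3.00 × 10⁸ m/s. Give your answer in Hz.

r = n²a₀/Z = 8.46 × 10⁻¹⁰ m, v = Zαc/n = 5.47 × 10⁵ m/s
f = v/(2πr) = 1.03 × 10¹⁴ Hz

1.03 × 10¹⁴ Hz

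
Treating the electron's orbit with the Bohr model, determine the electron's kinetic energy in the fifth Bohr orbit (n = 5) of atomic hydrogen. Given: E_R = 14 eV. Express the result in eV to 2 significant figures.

For a Coulomb orbit the virial theorem gives K = −E_n.
E_n = −E_R·Z²/n², so K = E_R·Z²/n² = 14 × 1²/5² = 0.56 eV

0.56 eV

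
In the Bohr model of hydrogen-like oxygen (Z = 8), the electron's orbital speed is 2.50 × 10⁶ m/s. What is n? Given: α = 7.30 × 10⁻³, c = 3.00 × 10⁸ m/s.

v_n = Zαc/n ⇒ n = Zαc/v = 8 × 0.00730 × 3.00 × 10⁸ / 2.50 × 10⁶ ≈ 7.01
n = 7

7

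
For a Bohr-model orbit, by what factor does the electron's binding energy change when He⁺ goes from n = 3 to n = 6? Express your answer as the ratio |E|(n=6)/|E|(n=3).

|E| ∝ Z^2 · n^-2; with Z fixed, |E| ∝ n^-2.
|E|(n=6)/|E|(n=3) = (6/3)^-2 = 1/4

1/4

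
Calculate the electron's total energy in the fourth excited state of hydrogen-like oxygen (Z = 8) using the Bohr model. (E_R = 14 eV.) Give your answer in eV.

E_n = −E_R·Z²/n² = −14 × 8²/5² = -36 eV

-36 eV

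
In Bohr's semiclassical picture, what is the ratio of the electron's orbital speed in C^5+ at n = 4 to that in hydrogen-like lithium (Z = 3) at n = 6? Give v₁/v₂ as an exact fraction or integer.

3

v ∝ Z^1 · n^-1
v₁/v₂ = (6/3)^1 · (4/6)^-1 = 3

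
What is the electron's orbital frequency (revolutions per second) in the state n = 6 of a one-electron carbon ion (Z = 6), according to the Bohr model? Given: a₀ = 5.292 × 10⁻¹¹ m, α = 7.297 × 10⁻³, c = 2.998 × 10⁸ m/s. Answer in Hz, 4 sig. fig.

1.097 × 10¹⁵ Hz

r = n²a₀/Z = 3.175 × 10⁻¹⁰ m, v = Zαc/n = 2.188 × 10⁶ m/s
f = v/(2πr) = 1.097 × 10¹⁵ Hz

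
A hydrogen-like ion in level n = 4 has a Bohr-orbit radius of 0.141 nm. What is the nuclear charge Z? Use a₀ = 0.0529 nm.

r_n = n²a₀/Z ⇒ Z = n²a₀/r = 4² × 0.0529 / 0.141 ≈ 6.00
Z = 6

6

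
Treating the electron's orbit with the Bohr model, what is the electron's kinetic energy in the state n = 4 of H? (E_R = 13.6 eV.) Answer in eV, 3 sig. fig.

0.850 eV

For a Coulomb orbit the virial theorem gives K = −E_n.
E_n = −E_R·Z²/n², so K = E_R·Z²/n² = 13.6 × 1²/4² = 0.850 eV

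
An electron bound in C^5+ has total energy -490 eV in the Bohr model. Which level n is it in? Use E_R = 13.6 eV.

E_n = −E_R Z²/n² ⇒ n² = E_R Z²/(−E_n) = 13.6 × 6² / 490 ≈ 1.00
n = 1

1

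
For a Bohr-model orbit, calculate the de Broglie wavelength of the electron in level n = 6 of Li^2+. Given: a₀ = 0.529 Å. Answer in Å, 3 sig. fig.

The Bohr quantisation condition is nλ = 2πr_n.
r_n = n²a₀/Z = 6.35 Å
λ = 2πr_n/n = 2π·6.35/6 = 6.65 Å

6.65 Å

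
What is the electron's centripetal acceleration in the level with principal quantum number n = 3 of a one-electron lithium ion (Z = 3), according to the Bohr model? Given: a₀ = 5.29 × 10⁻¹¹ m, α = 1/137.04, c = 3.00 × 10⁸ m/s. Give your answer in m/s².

3.02 × 10²² m/s²

r = n²a₀/Z = 1.59 × 10⁻¹⁰ m, v = Zαc/n = 2.19 × 10⁶ m/s
a = v²/r = (2.19 × 10⁶)² / 1.59 × 10⁻¹⁰ = 3.02 × 10²² m/s²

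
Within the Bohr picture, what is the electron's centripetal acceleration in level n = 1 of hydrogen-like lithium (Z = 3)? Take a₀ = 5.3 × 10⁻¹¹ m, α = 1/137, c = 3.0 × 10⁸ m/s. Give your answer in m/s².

r = n²a₀/Z = 1.8 × 10⁻¹¹ m, v = Zαc/n = 6.6 × 10⁶ m/s
a = v²/r = (6.6 × 10⁶)² / 1.8 × 10⁻¹¹ = 2.4 × 10²⁴ m/s²

2.4 × 10²⁴ m/s²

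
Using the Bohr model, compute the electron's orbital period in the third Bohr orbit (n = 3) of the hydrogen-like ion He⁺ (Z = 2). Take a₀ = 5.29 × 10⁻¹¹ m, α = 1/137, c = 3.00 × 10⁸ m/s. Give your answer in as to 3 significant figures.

r = n²a₀/Z = 3²·5.29 × 10⁻¹¹/2 = 2.38 × 10⁻¹⁰ m
v = Zαc/n = 2·0.00730·3.00 × 10⁸/3 = 1.46 × 10⁶ m/s
T = 2πr/v = 1.02 × 10⁻¹⁵ s = 1020 as

1020 as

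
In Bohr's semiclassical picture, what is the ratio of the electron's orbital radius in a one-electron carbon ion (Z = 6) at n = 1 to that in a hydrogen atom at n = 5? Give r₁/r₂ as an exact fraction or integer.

1/150

r ∝ Z^-1 · n^2
r₁/r₂ = (6/1)^-1 · (1/5)^2 = 1/150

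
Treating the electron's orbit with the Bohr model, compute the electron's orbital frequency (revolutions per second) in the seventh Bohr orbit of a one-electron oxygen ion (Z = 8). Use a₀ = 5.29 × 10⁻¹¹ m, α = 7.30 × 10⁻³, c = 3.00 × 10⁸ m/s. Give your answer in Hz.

1.23 × 10¹⁵ Hz

r = n²a₀/Z = 3.24 × 10⁻¹⁰ m, v = Zαc/n = 2.50 × 10⁶ m/s
f = v/(2πr) = 1.23 × 10¹⁵ Hz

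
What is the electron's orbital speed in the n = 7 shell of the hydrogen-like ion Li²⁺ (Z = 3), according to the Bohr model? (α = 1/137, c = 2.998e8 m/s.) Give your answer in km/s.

v_n = Zαc/n = 3 × 0.007299 × 2.998e8 / 7
    = 937.9 km/s

937.9 km/s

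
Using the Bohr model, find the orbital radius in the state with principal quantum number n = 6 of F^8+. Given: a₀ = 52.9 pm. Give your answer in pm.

r_n = n²a₀/Z = 6² × 52.9 / 9
    = 36 × 52.9 / 9 = 212 pm

212 pm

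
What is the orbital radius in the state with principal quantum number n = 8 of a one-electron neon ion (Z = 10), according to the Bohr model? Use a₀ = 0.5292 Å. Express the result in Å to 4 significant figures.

3.387 Å

r_n = n²a₀/Z = 8² × 0.5292 / 10
    = 64 × 0.5292 / 10 = 3.387 Å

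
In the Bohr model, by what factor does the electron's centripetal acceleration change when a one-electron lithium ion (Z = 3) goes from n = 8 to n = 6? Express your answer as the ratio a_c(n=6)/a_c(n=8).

256/81

a_c ∝ Z^3 · n^-4; with Z fixed, a_c ∝ n^-4.
a_c(n=6)/a_c(n=8) = (6/8)^-4 = 256/81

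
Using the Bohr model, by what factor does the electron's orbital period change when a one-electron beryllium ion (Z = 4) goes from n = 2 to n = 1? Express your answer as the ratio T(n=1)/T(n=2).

T ∝ Z^-2 · n^3; with Z fixed, T ∝ n^3.
T(n=1)/T(n=2) = (1/2)^3 = 1/8

1/8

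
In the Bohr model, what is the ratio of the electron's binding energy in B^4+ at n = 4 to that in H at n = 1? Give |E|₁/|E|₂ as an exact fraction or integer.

25/16

|E| ∝ Z^2 · n^-2
|E|₁/|E|₂ = (5/1)^2 · (4/1)^-2 = 25/16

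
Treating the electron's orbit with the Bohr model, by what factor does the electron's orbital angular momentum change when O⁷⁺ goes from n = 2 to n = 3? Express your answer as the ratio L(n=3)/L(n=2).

L = nℏ depends only on n, so L ∝ n.
L(n=3)/L(n=2) = (3/2)^1 = 3/2

3/2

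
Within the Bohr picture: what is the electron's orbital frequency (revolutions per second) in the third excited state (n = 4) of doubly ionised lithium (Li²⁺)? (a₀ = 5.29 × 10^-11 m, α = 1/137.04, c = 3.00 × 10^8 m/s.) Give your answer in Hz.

r = n²a₀/Z = 2.82 × 10^-10 m, v = Zαc/n = 1.64 × 10^6 m/s
f = v/(2πr) = 9.26 × 10^14 Hz

9.26 × 10^14 Hz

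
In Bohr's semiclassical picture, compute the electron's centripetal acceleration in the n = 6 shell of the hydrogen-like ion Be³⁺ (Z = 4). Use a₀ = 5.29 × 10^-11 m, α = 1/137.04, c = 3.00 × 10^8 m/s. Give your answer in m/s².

r = n²a₀/Z = 4.76 × 10^-10 m, v = Zαc/n = 1.46 × 10^6 m/s
a = v²/r = (1.46 × 10^6)² / 4.76 × 10^-10 = 4.47 × 10^21 m/s²

4.47 × 10^21 m/s²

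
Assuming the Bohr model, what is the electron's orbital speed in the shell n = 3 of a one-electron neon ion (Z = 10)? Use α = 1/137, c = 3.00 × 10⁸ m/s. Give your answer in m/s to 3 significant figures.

7.30 × 10⁶ m/s

v_n = Zαc/n = 10 × 0.00730 × 3.00 × 10⁸ / 3
    = 7.30 × 10⁶ m/s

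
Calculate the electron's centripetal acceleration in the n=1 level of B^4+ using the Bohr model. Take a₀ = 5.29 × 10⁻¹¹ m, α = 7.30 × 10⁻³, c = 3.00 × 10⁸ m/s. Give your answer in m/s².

1.13 × 10²⁵ m/s²

r = n²a₀/Z = 1.06 × 10⁻¹¹ m, v = Zαc/n = 1.09 × 10⁷ m/s
a = v²/r = (1.09 × 10⁷)² / 1.06 × 10⁻¹¹ = 1.13 × 10²⁵ m/s²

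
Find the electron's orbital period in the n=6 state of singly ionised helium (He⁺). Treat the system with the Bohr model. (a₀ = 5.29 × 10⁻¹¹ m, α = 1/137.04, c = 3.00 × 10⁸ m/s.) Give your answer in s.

r = n²a₀/Z = 6²·5.29 × 10⁻¹¹/2 = 9.52 × 10⁻¹⁰ m
v = Zαc/n = 2·0.00730·3.00 × 10⁸/6 = 7.30 × 10⁵ m/s
T = 2πr/v = 8.20 × 10⁻¹⁵ s

8.20 × 10⁻¹⁵ s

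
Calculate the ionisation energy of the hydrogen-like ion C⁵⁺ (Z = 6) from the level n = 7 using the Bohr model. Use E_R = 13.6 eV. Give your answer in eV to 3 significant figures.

E_n = −E_R·Z²/n² = −13.6 × 6²/7² eV = -9.99 eV
Ionisation energy = −E_n = 9.99 eV

9.99 eV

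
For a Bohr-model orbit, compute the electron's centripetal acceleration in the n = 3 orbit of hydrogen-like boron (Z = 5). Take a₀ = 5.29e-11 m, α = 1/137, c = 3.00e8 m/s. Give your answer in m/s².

1.40e23 m/s²

r = n²a₀/Z = 9.52e-11 m, v = Zαc/n = 3.65e6 m/s
a = v²/r = (3.65e6)² / 9.52e-11 = 1.40e23 m/s²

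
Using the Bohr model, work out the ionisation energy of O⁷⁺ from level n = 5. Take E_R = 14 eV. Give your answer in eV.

E_n = −E_R·Z²/n² = −14 × 8²/5² eV = -36 eV
Ionisation energy = −E_n = 36 eV

36 eV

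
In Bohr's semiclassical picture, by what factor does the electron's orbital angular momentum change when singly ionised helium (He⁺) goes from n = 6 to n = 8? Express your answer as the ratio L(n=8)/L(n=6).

4/3

L = nℏ depends only on n, so L ∝ n.
L(n=8)/L(n=6) = (8/6)^1 = 4/3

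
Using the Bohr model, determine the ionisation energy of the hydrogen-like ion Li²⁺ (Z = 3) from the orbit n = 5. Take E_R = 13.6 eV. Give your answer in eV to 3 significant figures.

E_n = −E_R·Z²/n² = −13.6 × 3²/5² eV = -4.90 eV
Ionisation energy = −E_n = 4.90 eV

4.90 eV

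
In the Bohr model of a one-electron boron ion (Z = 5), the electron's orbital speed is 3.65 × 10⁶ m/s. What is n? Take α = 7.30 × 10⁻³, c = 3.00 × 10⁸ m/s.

3

v_n = Zαc/n ⇒ n = Zαc/v = 5 × 0.00730 × 3.00 × 10⁸ / 3.65 × 10⁶ ≈ 3.00
n = 3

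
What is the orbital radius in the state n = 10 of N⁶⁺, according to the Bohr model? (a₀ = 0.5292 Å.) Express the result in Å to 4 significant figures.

7.560 Å

r_n = n²a₀/Z = 10² × 0.5292 / 7
    = 100 × 0.5292 / 7 = 7.560 Å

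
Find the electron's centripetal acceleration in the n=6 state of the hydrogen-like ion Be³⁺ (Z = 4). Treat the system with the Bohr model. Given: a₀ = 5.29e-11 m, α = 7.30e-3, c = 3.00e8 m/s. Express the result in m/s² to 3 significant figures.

4.48e21 m/s²

r = n²a₀/Z = 4.76e-10 m, v = Zαc/n = 1.46e6 m/s
a = v²/r = (1.46e6)² / 4.76e-10 = 4.48e21 m/s²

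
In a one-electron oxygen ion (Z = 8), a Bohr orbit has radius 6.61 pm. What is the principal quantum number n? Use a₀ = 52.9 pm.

r_n = n²a₀/Z ⇒ n² = rZ/a₀ = 6.61 × 8 / 52.9 ≈ 1.00
n = 1

1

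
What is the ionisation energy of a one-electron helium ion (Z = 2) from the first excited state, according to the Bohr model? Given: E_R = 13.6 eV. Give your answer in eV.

13.6 eV

E_n = −E_R·Z²/n² = −13.6 × 2²/2² eV = -13.6 eV
Ionisation energy = −E_n = 13.6 eV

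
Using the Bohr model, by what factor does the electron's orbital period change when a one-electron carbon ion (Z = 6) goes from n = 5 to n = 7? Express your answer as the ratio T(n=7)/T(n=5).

343/125

T ∝ Z^-2 · n^3; with Z fixed, T ∝ n^3.
T(n=7)/T(n=5) = (7/5)^3 = 343/125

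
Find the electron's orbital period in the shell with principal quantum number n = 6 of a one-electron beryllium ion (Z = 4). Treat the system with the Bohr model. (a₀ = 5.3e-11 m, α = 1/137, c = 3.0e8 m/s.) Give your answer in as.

r = n²a₀/Z = 6²·5.3e-11/4 = 4.8e-10 m
v = Zαc/n = 4·0.0073·3.0e8/6 = 1.5e6 m/s
T = 2πr/v = 2.1e-15 s = 2100 as

2100 as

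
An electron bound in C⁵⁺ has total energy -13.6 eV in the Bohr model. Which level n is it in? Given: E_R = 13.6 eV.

E_n = −E_R Z²/n² ⇒ n² = E_R Z²/(−E_n) = 13.6 × 6² / 13.6 ≈ 36.00
n = 6

6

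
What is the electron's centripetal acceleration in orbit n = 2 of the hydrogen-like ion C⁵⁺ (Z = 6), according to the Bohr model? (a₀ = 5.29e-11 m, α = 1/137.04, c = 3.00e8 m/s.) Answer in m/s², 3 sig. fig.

1.22e24 m/s²

r = n²a₀/Z = 3.53e-11 m, v = Zαc/n = 6.57e6 m/s
a = v²/r = (6.57e6)² / 3.53e-11 = 1.22e24 m/s²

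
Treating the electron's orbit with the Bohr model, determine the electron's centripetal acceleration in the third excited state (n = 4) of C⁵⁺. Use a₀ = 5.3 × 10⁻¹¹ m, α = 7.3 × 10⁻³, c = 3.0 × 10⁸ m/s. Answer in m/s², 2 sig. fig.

r = n²a₀/Z = 1.4 × 10⁻¹⁰ m, v = Zαc/n = 3.3 × 10⁶ m/s
a = v²/r = (3.3 × 10⁶)² / 1.4 × 10⁻¹⁰ = 7.6 × 10²² m/s²

7.6 × 10²² m/s²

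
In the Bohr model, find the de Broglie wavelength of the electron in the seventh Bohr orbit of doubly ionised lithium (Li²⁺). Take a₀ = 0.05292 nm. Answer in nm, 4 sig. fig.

The Bohr quantisation condition is nλ = 2πr_n.
r_n = n²a₀/Z = 0.8644 nm
λ = 2πr_n/n = 2π·0.8644/7 = 0.7758 nm

0.7758 nm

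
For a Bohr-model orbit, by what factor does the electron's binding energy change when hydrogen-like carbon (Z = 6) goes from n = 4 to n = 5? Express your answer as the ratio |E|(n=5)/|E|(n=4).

16/25

|E| ∝ Z^2 · n^-2; with Z fixed, |E| ∝ n^-2.
|E|(n=5)/|E|(n=4) = (5/4)^-2 = 16/25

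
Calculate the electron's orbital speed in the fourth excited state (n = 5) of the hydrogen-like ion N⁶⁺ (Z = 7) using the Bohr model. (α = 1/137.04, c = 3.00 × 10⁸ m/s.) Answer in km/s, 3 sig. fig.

3060 km/s

v_n = Zαc/n = 7 × 0.00730 × 3.00 × 10⁸ / 5
    = 3060 km/s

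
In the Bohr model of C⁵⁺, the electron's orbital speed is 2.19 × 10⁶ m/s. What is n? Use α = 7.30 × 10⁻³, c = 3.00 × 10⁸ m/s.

v_n = Zαc/n ⇒ n = Zαc/v = 6 × 0.00730 × 3.00 × 10⁸ / 2.19 × 10⁶ ≈ 6.00
n = 6

6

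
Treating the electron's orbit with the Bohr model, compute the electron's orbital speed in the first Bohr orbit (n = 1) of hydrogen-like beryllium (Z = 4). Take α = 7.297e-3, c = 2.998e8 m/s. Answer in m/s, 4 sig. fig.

8.751e6 m/s

v_n = Zαc/n = 4 × 0.007297 × 2.998e8 / 1
    = 8.751e6 m/s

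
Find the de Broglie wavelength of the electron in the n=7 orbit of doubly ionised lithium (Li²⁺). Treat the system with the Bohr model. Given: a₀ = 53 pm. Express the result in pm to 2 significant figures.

The Bohr quantisation condition is nλ = 2πr_n.
r_n = n²a₀/Z = 870 pm
λ = 2πr_n/n = 2π·870/7 = 780 pm

780 pm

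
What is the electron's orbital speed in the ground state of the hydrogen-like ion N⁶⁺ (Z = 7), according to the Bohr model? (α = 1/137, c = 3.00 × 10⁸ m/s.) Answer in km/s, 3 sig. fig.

1.53 × 10⁴ km/s

v_n = Zαc/n = 7 × 0.00730 × 3.00 × 10⁸ / 1
    = 1.53 × 10⁴ km/s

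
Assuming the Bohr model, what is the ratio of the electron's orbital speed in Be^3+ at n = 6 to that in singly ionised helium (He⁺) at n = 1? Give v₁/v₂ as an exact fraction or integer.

v ∝ Z^1 · n^-1
v₁/v₂ = (4/2)^1 · (6/1)^-1 = 1/3

1/3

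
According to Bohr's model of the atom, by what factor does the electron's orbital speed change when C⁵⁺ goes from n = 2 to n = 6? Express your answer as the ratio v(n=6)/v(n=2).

1/3

v ∝ Z^1 · n^-1; with Z fixed, v ∝ n^-1.
v(n=6)/v(n=2) = (6/2)^-1 = 1/3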